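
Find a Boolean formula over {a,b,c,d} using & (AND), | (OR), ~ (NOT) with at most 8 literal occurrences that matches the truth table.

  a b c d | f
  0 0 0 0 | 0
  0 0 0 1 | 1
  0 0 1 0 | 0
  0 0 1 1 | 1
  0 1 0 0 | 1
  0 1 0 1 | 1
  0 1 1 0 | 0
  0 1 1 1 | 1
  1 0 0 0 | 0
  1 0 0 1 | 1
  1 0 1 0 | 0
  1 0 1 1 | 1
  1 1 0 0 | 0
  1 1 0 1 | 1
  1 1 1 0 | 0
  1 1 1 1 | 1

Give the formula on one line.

  ~a = 1111111100000000
  ~c = 1100110011001100
  (~a & ~c) = 1100110000000000
  ~d = 1010101010101010
  (b & ~d) = 0000101000001010
  ((~a & ~c) & (b & ~d)) = 0000100000000000
  (((~a & ~c) & (b & ~d)) | d) = 0101110101010101

(((~a & ~c) & (b & ~d)) | d)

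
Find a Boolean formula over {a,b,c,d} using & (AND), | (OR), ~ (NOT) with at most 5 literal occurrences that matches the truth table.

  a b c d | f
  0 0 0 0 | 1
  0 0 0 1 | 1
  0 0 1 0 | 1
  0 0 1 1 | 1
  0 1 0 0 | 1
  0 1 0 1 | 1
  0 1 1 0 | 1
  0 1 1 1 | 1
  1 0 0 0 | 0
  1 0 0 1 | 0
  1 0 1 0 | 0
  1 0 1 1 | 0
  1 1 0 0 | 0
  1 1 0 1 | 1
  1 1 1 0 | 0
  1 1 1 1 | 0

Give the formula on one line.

  ~c = 1100110011001100
  (d & ~c) = 0100010001000100
  ~a = 1111111100000000
  ((d & ~c) | ~a) = 1111111101000100
  (~a | b) = 1111111100001111
  (((d & ~c) | ~a) & (~a | b)) = 1111111100000100

(((d & ~c) | ~a) & (~a | b))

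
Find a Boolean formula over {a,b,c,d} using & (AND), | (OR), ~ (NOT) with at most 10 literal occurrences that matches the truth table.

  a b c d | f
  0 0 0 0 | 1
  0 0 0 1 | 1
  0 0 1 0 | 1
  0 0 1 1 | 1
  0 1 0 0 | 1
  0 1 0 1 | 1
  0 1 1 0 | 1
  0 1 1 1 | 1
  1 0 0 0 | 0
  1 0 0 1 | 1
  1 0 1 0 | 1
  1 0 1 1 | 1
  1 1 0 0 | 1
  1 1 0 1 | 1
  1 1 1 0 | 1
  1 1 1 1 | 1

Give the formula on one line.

  ~b = 1111000011110000
  ~d = 1010101010101010
  (~b | ~d) = 1111101011111010
  (b & a) = 0000000000001111
  ((~b | ~d) & (b & a)) = 0000000000001010
  ~a = 1111111100000000
  (((~b | ~d) & (b & a)) | ~a) = 1111111100001010
  ~c = 1100110011001100
  (d & ~c) = 0100010001000100
  ((d & ~c) | c) = 0111011101110111
  (~a | ((d & ~c) | c)) = 1111111101110111
  ((((~b | ~d) & (b & a)) | ~a) | (~a | ((d & ~c) | c))) = 1111111101111111

((((~b | ~d) & (b & a)) | ~a) | (~a | ((d & ~c) | c)))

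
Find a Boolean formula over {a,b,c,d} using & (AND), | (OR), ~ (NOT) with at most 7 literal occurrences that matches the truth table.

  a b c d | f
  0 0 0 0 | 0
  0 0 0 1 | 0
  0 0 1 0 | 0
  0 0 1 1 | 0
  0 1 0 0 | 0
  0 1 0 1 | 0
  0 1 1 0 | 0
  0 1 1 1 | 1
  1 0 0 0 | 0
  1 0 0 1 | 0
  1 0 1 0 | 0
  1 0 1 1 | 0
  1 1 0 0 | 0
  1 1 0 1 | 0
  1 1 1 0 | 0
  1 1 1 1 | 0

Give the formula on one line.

(((d & b) & c) & ~a)

  (d & b) = 0000010100000101
  ((d & b) & c) = 0000000100000001
  ~a = 1111111100000000
  (((d & b) & c) & ~a) = 0000000100000000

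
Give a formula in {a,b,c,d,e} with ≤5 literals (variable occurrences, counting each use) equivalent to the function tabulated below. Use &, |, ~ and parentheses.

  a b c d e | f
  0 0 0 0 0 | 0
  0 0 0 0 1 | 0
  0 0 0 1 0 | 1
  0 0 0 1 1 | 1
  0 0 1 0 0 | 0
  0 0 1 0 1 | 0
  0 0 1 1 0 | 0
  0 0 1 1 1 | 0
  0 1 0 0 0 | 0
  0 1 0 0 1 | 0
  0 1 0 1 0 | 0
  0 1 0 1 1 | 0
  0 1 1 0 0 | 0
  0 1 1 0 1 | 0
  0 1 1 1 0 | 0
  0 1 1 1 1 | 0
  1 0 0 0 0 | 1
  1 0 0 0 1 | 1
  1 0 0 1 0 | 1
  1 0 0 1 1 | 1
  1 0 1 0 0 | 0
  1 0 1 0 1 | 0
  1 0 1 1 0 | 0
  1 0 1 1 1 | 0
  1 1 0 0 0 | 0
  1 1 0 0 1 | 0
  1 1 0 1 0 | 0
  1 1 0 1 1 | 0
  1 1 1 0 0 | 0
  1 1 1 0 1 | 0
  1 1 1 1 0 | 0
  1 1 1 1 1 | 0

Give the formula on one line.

((~b & ~c) & (a | d))

  ~b = 11111111000000001111111100000000
  ~c = 11110000111100001111000011110000
  (~b & ~c) = 11110000000000001111000000000000
  (a | d) = 00110011001100111111111111111111
  ((~b & ~c) & (a | d)) = 00110000000000001111000000000000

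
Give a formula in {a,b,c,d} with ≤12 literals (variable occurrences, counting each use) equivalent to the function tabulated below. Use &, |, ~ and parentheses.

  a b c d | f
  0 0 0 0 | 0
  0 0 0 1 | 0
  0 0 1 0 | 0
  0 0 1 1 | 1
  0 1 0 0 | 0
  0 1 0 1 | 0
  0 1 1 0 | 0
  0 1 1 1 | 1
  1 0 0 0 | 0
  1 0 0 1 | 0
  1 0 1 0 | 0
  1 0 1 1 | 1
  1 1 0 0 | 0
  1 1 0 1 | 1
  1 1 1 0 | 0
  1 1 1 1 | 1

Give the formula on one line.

  (b & a) = 0000000000001111
  ((b & a) & d) = 0000000000000101
  (d & c) = 0001000100010001
  ~c = 1100110011001100
  ~b = 1111000011110000
  (~c & ~b) = 1100000011000000
  ((d & c) | (~c & ~b)) = 1101000111010001
  (((d & c) | (~c & ~b)) | ~c) = 1101110111011101
  (c & (((d & c) | (~c & ~b)) | ~c)) = 0001000100010001
  (((b & a) & d) | (c & (((d & c) | (~c & ~b)) | ~c))) = 0001000100010101

(((b & a) & d) | (c & (((d & c) | (~c & ~b)) | ~c)))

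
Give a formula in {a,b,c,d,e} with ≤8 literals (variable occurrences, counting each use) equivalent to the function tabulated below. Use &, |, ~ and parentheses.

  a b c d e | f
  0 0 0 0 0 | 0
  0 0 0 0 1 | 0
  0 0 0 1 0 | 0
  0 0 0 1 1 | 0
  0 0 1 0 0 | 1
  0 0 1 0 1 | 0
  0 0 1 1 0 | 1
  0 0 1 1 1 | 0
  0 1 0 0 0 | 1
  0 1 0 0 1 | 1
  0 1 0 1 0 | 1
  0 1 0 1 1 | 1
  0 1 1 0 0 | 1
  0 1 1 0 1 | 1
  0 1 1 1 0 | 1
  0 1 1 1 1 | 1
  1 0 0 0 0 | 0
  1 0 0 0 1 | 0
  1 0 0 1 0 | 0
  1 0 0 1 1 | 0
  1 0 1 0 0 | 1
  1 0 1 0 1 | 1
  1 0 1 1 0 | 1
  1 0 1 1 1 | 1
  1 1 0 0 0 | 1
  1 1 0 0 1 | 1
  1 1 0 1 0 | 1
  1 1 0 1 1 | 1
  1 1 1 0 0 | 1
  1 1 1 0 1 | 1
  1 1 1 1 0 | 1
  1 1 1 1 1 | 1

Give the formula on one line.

  ~e = 10101010101010101010101010101010
  (c & ~e) = 00001010000010100000101000001010
  ((c & ~e) | b) = 00001010111111110000101011111111
  (~e & d) = 00100010001000100010001000100010
  (a & c) = 00000000000000000000111100001111
  ((~e & d) | (a & c)) = 00100010001000100010111100101111
  (e & ((~e & d) | (a & c))) = 00000000000000000000010100000101
  (((c & ~e) | b) | (e & ((~e & d) | (a & c)))) = 00001010111111110000111111111111

(((c & ~e) | b) | (e & ((~e & d) | (a & c))))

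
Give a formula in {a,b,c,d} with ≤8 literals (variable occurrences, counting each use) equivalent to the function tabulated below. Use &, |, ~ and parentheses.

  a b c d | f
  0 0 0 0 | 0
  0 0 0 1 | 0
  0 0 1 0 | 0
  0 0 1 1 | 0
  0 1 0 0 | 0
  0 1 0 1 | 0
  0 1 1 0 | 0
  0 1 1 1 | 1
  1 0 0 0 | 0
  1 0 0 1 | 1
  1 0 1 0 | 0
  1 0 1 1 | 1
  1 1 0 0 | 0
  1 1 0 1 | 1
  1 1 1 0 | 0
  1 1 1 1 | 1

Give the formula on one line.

  (c | a) = 0011001111111111
  (a | b) = 0000111111111111
  (d & (a | b)) = 0000010101010101
  ((c | a) & (d & (a | b))) = 0000000101010101

((c | a) & (d & (a | b)))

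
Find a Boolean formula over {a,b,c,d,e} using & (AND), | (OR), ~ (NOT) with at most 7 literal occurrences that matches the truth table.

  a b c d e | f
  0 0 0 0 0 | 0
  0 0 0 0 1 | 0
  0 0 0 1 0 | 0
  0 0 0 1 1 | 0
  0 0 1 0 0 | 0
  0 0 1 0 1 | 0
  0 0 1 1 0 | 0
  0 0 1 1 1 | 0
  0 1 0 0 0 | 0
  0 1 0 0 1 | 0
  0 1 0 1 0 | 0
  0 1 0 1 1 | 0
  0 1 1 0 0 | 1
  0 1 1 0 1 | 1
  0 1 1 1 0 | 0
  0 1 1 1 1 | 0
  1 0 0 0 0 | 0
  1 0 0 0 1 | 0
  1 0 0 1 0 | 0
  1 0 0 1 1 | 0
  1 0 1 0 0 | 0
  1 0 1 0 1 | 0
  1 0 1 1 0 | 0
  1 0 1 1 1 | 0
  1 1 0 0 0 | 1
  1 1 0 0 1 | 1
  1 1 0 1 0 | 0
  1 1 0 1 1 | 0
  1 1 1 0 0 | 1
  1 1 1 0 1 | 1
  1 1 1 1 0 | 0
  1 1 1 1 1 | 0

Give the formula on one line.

((c | (a | ~b)) & (~d & b))

  ~b = 11111111000000001111111100000000
  (a | ~b) = 11111111000000001111111111111111
  (c | (a | ~b)) = 11111111000011111111111111111111
  ~d = 11001100110011001100110011001100
  (~d & b) = 00000000110011000000000011001100
  ((c | (a | ~b)) & (~d & b)) = 00000000000011000000000011001100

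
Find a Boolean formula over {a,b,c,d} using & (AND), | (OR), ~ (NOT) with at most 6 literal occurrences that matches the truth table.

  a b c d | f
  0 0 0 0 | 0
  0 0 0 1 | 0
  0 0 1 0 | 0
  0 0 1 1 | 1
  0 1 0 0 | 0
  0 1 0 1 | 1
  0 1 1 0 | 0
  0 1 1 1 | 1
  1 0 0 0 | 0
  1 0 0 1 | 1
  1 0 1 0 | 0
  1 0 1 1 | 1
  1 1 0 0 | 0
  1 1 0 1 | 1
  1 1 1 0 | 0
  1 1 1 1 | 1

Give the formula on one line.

  (a | c) = 0011001111111111
  (b | (a | c)) = 0011111111111111
  ((b | (a | c)) & d) = 0001010101010101

((b | (a | c)) & d)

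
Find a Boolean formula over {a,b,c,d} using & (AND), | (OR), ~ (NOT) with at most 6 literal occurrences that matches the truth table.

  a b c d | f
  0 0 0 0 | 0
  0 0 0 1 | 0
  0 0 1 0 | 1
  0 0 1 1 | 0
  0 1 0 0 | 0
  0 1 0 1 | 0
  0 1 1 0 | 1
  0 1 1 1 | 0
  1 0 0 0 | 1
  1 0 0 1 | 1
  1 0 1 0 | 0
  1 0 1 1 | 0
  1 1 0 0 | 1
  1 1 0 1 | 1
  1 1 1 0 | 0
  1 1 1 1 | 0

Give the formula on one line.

  ~c = 1100110011001100
  ~a = 1111111100000000
  ~d = 1010101010101010
  (~a & ~d) = 1010101000000000
  (~c | (~a & ~d)) = 1110111011001100
  (a | c) = 0011001111111111
  ((~c | (~a & ~d)) & (a | c)) = 0010001011001100

((~c | (~a & ~d)) & (a | c))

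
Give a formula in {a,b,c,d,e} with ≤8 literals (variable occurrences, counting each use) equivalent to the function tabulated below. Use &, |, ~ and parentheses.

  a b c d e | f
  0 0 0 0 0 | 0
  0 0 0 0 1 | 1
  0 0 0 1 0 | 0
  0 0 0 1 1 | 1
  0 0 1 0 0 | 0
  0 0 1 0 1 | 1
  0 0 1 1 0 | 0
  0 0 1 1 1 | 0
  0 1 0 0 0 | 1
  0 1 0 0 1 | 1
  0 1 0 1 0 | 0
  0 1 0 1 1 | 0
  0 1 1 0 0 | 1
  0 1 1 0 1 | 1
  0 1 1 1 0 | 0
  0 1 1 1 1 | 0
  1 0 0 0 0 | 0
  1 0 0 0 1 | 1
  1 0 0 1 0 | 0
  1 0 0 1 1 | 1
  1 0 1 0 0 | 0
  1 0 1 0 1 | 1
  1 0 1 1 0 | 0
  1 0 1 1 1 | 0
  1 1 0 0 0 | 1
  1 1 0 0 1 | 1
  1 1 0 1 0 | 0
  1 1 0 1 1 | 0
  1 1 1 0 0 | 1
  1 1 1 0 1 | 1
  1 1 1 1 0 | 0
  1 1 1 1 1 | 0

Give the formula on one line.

  ~e = 10101010101010101010101010101010
  (b & ~e) = 00000000101010100000000010101010
  ((b & ~e) | e) = 01010101111111110101010111111111
  ~b = 11111111000000001111111100000000
  ~c = 11110000111100001111000011110000
  (~b & ~c) = 11110000000000001111000000000000
  ~d = 11001100110011001100110011001100
  ((~b & ~c) | ~d) = 11111100110011001111110011001100
  (((b & ~e) | e) & ((~b & ~c) | ~d)) = 01010100110011000101010011001100

(((b & ~e) | e) & ((~b & ~c) | ~d))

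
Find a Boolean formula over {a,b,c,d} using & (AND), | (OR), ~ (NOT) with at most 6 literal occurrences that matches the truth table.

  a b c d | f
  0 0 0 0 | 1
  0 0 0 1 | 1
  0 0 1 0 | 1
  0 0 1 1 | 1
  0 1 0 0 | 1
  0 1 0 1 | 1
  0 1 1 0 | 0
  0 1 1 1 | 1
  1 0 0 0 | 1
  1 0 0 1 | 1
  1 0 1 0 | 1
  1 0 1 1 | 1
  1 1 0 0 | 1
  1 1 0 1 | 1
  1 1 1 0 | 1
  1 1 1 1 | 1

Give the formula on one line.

  ~b = 1111000011110000
  ~c = 1100110011001100
  (~b | ~c) = 1111110011111100
  (d | (~b | ~c)) = 1111110111111101
  ((d | (~b | ~c)) | a) = 1111110111111111

((d | (~b | ~c)) | a)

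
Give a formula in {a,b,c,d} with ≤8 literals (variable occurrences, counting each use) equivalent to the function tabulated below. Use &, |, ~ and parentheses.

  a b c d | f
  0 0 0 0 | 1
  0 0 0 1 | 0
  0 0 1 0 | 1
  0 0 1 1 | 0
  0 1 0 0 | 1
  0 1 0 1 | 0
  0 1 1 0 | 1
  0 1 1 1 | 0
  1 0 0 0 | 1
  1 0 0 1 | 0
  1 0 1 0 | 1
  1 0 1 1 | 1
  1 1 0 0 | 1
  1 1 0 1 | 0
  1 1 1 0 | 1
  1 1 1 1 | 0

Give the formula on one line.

(~d | ((~b & c) & (b | a)))

  ~d = 1010101010101010
  ~b = 1111000011110000
  (~b & c) = 0011000000110000
  (b | a) = 0000111111111111
  ((~b & c) & (b | a)) = 0000000000110000
  (~d | ((~b & c) & (b | a))) = 1010101010111010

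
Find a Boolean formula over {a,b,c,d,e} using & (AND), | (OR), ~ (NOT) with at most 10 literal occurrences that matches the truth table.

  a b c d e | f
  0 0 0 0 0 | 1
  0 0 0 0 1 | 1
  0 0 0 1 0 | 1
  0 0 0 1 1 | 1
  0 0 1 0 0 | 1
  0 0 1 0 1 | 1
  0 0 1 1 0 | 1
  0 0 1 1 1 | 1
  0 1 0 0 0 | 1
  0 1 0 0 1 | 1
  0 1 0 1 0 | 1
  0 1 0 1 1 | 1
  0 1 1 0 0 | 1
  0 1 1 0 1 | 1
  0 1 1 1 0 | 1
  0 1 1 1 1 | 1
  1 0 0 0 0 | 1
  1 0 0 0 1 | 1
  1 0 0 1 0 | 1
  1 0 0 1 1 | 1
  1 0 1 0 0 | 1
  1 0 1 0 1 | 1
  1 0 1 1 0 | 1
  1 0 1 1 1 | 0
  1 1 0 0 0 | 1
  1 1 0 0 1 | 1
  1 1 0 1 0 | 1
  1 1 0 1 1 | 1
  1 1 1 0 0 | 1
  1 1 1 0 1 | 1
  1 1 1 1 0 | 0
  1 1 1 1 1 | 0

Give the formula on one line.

(((~a | ~c) | (~d & (b | a))) | (~b & (~e & d)))

  ~a = 11111111111111110000000000000000
  ~c = 11110000111100001111000011110000
  (~a | ~c) = 11111111111111111111000011110000
  ~d = 11001100110011001100110011001100
  (b | a) = 00000000111111111111111111111111
  (~d & (b | a)) = 00000000110011001100110011001100
  ((~a | ~c) | (~d & (b | a))) = 11111111111111111111110011111100
  ~b = 11111111000000001111111100000000
  ~e = 10101010101010101010101010101010
  (~e & d) = 00100010001000100010001000100010
  (~b & (~e & d)) = 00100010000000000010001000000000
  (((~a | ~c) | (~d & (b | a))) | (~b & (~e & d))) = 11111111111111111111111011111100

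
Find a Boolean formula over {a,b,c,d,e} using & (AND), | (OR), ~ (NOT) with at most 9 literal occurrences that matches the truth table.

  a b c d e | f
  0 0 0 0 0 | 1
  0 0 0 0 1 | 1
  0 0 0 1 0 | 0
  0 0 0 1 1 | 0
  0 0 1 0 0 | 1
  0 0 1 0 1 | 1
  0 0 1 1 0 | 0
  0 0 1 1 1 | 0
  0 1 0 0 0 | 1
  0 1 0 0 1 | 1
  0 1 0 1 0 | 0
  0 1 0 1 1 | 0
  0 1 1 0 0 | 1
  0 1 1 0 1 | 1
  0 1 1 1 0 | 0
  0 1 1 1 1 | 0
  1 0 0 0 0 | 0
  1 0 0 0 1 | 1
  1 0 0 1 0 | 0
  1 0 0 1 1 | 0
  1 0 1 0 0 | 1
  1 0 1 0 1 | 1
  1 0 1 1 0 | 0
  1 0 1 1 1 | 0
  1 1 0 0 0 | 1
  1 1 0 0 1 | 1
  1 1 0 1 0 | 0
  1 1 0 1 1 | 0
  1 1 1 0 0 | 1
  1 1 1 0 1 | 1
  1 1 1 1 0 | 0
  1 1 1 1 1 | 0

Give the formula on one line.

(((~d & (((b & ~d) | e) | (c | ~a))) | c) & ~d)

  ~d = 11001100110011001100110011001100
  (b & ~d) = 00000000110011000000000011001100
  ((b & ~d) | e) = 01010101110111010101010111011101
  ~a = 11111111111111110000000000000000
  (c | ~a) = 11111111111111110000111100001111
  (((b & ~d) | e) | (c | ~a)) = 11111111111111110101111111011111
  (~d & (((b & ~d) | e) | (c | ~a))) = 11001100110011000100110011001100
  ((~d & (((b & ~d) | e) | (c | ~a))) | c) = 11001111110011110100111111001111
  (((~d & (((b & ~d) | e) | (c | ~a))) | c) & ~d) = 11001100110011000100110011001100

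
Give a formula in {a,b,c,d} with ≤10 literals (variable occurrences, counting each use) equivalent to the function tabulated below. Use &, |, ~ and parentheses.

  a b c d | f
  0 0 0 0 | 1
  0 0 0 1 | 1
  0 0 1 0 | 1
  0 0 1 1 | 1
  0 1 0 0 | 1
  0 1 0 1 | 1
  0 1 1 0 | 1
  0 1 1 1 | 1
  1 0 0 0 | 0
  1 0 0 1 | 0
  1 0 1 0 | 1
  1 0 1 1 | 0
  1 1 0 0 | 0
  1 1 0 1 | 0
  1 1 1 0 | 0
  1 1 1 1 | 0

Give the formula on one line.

((~a | (~d | ~c)) & (~a | (~b & (c | ~a))))

  ~a = 1111111100000000
  ~d = 1010101010101010
  ~c = 1100110011001100
  (~d | ~c) = 1110111011101110
  (~a | (~d | ~c)) = 1111111111101110
  ~b = 1111000011110000
  (c | ~a) = 1111111100110011
  (~b & (c | ~a)) = 1111000000110000
  (~a | (~b & (c | ~a))) = 1111111100110000
  ((~a | (~d | ~c)) & (~a | (~b & (c | ~a)))) = 1111111100100000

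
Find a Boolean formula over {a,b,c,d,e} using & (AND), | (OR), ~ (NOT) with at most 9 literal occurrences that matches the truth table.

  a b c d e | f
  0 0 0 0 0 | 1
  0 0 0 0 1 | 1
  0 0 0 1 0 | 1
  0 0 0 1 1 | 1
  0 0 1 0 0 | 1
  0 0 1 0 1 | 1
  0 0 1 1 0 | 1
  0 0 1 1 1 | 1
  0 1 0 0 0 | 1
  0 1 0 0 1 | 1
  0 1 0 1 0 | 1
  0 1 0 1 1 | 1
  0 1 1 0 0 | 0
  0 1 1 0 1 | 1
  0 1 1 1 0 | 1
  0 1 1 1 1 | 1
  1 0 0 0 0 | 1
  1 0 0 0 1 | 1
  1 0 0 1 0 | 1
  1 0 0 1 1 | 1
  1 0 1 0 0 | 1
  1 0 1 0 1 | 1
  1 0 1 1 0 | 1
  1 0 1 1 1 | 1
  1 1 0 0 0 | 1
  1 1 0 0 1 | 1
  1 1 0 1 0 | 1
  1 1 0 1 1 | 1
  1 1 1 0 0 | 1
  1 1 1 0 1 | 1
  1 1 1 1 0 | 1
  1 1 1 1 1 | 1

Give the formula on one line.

  ~b = 11111111000000001111111100000000
  ~c = 11110000111100001111000011110000
  (~b | ~c) = 11111111111100001111111111110000
  (a | (~b | ~c)) = 11111111111100001111111111111111
  ((a | (~b | ~c)) | d) = 11111111111100111111111111111111
  (b & e) = 00000000010101010000000001010101
  (c & (b & e)) = 00000000000001010000000000000101
  (a | (c & (b & e))) = 00000000000001011111111111111111
  (c & (a | (c & (b & e)))) = 00000000000001010000111100001111
  (((a | (~b | ~c)) | d) | (c & (a | (c & (b & e))))) = 11111111111101111111111111111111

(((a | (~b | ~c)) | d) | (c & (a | (c & (b & e)))))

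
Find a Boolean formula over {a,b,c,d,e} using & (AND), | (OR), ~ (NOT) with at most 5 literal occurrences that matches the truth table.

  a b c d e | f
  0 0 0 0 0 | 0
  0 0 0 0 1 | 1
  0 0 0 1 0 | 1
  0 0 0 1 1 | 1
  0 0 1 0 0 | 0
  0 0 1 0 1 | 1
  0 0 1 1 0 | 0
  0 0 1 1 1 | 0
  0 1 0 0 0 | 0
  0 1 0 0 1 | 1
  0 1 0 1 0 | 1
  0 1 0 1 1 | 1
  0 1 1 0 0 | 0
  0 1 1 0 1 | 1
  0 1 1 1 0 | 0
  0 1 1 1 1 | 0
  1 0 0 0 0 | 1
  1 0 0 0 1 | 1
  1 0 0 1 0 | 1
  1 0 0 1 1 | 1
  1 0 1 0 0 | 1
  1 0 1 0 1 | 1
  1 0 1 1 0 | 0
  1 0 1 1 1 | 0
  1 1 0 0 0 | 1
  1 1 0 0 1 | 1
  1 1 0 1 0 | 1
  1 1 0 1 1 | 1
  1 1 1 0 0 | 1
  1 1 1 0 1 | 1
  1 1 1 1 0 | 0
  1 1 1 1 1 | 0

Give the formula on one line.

(((e | a) | d) & (~d | ~c))

  (e | a) = 01010101010101011111111111111111
  ((e | a) | d) = 01110111011101111111111111111111
  ~d = 11001100110011001100110011001100
  ~c = 11110000111100001111000011110000
  (~d | ~c) = 11111100111111001111110011111100
  (((e | a) | d) & (~d | ~c)) = 01110100011101001111110011111100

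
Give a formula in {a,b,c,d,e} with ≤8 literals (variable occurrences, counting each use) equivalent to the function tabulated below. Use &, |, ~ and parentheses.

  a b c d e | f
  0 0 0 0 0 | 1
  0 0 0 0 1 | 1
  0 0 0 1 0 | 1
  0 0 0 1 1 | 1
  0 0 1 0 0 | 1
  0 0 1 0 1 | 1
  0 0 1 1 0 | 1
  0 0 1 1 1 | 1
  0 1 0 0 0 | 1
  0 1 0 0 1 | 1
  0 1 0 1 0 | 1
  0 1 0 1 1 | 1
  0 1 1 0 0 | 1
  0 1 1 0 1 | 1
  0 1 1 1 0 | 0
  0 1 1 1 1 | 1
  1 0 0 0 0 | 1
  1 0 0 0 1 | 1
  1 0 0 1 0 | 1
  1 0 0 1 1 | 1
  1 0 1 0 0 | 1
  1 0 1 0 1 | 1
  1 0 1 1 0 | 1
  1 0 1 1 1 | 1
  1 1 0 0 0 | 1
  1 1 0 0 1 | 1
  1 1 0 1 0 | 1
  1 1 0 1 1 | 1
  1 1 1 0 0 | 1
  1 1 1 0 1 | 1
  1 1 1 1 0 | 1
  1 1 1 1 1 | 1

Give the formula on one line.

((((~b | ~c) | (c & (~e & a))) | (c & ~d)) | e)

  ~b = 11111111000000001111111100000000
  ~c = 11110000111100001111000011110000
  (~b | ~c) = 11111111111100001111111111110000
  ~e = 10101010101010101010101010101010
  (~e & a) = 00000000000000001010101010101010
  (c & (~e & a)) = 00000000000000000000101000001010
  ((~b | ~c) | (c & (~e & a))) = 11111111111100001111111111111010
  ~d = 11001100110011001100110011001100
  (c & ~d) = 00001100000011000000110000001100
  (((~b | ~c) | (c & (~e & a))) | (c & ~d)) = 11111111111111001111111111111110
  ((((~b | ~c) | (c & (~e & a))) | (c & ~d)) | e) = 11111111111111011111111111111111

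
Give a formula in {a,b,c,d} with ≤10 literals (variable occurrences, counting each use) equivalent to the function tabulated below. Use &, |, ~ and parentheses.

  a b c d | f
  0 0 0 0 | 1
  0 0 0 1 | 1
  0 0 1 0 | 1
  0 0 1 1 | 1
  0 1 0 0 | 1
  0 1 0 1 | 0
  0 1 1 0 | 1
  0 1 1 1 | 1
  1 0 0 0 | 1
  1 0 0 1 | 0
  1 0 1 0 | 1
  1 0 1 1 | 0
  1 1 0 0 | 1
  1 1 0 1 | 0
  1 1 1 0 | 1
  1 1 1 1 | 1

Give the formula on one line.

  ~b = 1111000011110000
  (c | ~b) = 1111001111110011
  ~a = 1111111100000000
  ~d = 1010101010101010
  (~a | ~d) = 1111111110101010
  ((c | ~b) & (~a | ~d)) = 1111001110100010
  (~d | c) = 1011101110111011
  ((~d | c) & b) = 0000101100001011
  (((c | ~b) & (~a | ~d)) | ((~d | c) & b)) = 1111101110101011

(((c | ~b) & (~a | ~d)) | ((~d | c) & b))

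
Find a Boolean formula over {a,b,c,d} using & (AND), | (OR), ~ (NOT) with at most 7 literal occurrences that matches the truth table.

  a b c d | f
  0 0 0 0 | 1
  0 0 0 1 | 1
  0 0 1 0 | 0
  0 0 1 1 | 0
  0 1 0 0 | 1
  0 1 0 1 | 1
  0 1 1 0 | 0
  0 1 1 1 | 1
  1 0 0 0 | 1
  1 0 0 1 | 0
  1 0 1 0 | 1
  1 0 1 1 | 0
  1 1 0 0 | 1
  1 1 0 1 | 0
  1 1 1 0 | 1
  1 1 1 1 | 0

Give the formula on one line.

(((~a & d) | ~d) & ((~c | (b & d)) | a))

  ~a = 1111111100000000
  (~a & d) = 0101010100000000
  ~d = 1010101010101010
  ((~a & d) | ~d) = 1111111110101010
  ~c = 1100110011001100
  (b & d) = 0000010100000101
  (~c | (b & d)) = 1100110111001101
  ((~c | (b & d)) | a) = 1100110111111111
  (((~a & d) | ~d) & ((~c | (b & d)) | a)) = 1100110110101010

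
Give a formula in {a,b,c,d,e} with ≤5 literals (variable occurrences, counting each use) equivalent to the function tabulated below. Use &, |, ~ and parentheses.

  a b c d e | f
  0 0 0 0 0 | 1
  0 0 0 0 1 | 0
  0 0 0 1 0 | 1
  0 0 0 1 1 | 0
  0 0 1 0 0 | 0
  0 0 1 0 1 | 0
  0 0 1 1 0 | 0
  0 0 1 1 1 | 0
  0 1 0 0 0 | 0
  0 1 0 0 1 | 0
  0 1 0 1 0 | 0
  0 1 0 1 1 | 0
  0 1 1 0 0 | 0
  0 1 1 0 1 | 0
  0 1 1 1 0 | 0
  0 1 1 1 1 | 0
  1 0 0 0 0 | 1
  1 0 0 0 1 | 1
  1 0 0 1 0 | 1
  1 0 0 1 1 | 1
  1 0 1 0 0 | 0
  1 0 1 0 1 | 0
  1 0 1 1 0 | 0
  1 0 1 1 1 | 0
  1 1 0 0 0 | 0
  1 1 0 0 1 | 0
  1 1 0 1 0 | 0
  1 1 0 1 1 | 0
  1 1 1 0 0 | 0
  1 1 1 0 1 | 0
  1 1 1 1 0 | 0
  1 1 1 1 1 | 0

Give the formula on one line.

((a | ~e) & (~c & ~b))

  ~e = 10101010101010101010101010101010
  (a | ~e) = 10101010101010101111111111111111
  ~c = 11110000111100001111000011110000
  ~b = 11111111000000001111111100000000
  (~c & ~b) = 11110000000000001111000000000000
  ((a | ~e) & (~c & ~b)) = 10100000000000001111000000000000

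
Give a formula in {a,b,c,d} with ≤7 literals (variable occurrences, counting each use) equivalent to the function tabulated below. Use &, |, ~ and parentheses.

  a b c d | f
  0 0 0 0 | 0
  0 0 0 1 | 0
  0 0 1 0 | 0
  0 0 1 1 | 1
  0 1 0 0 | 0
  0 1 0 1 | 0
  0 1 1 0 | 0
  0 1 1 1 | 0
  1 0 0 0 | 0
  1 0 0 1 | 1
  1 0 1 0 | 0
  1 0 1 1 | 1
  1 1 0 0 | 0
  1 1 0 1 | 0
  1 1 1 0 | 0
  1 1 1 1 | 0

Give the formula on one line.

((~b & ((~d | a) | c)) & d)

  ~b = 1111000011110000
  ~d = 1010101010101010
  (~d | a) = 1010101011111111
  ((~d | a) | c) = 1011101111111111
  (~b & ((~d | a) | c)) = 1011000011110000
  ((~b & ((~d | a) | c)) & d) = 0001000001010000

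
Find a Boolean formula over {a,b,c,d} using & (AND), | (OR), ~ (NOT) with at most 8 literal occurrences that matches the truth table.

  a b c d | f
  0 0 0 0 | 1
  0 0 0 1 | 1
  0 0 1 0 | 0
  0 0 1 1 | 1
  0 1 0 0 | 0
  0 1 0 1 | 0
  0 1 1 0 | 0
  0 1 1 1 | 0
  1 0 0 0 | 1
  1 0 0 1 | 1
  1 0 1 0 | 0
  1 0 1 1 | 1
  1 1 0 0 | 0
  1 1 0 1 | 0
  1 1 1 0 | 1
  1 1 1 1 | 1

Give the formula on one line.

  (a & b) = 0000000000001111
  ~c = 1100110011001100
  (~c | d) = 1101110111011101
  ((a & b) | (~c | d)) = 1101110111011111
  ~b = 1111000011110000
  (a & c) = 0000000000110011
  (~b | (a & c)) = 1111000011110011
  (((a & b) | (~c | d)) & (~b | (a & c))) = 1101000011010011

(((a & b) | (~c | d)) & (~b | (a & c)))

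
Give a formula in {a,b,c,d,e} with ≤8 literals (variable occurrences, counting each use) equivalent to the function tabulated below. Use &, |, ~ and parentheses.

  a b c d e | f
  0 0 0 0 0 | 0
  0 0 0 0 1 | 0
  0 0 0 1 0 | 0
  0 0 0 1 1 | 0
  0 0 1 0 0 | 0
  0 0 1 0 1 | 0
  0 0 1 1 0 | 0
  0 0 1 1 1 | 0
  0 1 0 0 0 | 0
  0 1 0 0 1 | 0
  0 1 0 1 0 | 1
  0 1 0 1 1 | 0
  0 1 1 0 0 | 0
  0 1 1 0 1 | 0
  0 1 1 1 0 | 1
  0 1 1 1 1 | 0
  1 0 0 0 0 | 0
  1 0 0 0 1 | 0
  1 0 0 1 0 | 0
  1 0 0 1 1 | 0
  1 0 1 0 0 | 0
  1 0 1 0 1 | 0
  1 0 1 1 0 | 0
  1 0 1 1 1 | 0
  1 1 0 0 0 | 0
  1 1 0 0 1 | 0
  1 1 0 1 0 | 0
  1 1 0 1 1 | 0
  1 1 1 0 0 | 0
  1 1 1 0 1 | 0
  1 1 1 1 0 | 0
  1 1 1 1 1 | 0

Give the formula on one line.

(((~e & (b | d)) & (d & ~a)) & b)

  ~e = 10101010101010101010101010101010
  (b | d) = 00110011111111110011001111111111
  (~e & (b | d)) = 00100010101010100010001010101010
  ~a = 11111111111111110000000000000000
  (d & ~a) = 00110011001100110000000000000000
  ((~e & (b | d)) & (d & ~a)) = 00100010001000100000000000000000
  (((~e & (b | d)) & (d & ~a)) & b) = 00000000001000100000000000000000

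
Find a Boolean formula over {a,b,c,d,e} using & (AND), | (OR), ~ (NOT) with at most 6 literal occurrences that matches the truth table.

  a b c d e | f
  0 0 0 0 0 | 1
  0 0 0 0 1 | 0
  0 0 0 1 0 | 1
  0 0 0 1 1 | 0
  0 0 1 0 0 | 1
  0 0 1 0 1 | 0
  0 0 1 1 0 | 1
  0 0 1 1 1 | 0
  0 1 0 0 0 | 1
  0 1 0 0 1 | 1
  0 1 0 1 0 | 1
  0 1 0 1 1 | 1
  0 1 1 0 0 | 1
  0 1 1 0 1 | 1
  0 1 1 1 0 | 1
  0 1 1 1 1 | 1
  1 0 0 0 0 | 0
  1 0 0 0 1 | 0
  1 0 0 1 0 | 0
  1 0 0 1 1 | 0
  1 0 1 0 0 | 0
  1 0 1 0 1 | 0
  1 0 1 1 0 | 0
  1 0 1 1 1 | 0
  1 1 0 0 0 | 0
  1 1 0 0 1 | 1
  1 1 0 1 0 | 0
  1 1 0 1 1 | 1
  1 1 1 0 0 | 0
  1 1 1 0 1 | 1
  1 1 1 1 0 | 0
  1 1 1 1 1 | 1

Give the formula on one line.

((b | ~e) & (~a | e))

  ~e = 10101010101010101010101010101010
  (b | ~e) = 10101010111111111010101011111111
  ~a = 11111111111111110000000000000000
  (~a | e) = 11111111111111110101010101010101
  ((b | ~e) & (~a | e)) = 10101010111111110000000001010101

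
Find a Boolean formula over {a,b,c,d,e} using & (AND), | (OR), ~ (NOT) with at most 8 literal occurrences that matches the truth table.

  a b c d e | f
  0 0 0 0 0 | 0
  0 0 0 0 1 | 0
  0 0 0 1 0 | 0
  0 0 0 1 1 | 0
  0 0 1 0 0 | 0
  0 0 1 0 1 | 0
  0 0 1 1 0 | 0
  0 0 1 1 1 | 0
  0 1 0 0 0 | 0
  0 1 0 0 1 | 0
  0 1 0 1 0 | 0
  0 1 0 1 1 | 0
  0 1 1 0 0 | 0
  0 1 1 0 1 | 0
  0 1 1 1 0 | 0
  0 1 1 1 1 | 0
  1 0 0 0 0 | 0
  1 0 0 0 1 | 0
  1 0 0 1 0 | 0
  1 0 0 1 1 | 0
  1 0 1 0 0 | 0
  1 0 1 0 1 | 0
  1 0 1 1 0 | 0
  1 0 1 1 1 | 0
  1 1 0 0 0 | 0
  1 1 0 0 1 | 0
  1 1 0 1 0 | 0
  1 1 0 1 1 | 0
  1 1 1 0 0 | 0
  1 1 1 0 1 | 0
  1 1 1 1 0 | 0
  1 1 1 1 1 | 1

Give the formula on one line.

  (b & d) = 00000000001100110000000000110011
  (e & c) = 00000101000001010000010100000101
  ((b & d) & (e & c)) = 00000000000000010000000000000001
  (c & b) = 00000000000011110000000000001111
  (d & a) = 00000000000000000011001100110011
  ((c & b) & (d & a)) = 00000000000000000000000000000011
  (((b & d) & (e & c)) & ((c & b) & (d & a))) = 00000000000000000000000000000001

(((b & d) & (e & c)) & ((c & b) & (d & a)))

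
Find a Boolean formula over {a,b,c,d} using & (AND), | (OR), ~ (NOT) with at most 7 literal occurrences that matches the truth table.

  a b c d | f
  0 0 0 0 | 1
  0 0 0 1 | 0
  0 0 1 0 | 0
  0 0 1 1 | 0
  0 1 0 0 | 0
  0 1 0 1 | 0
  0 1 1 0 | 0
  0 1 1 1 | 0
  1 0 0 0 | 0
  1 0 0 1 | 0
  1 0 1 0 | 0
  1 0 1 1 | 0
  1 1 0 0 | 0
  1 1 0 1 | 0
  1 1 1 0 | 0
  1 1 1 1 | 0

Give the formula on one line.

  ~c = 1100110011001100
  ~b = 1111000011110000
  (~c & ~b) = 1100000011000000
  ~d = 1010101010101010
  ~a = 1111111100000000
  (~d & ~a) = 1010101000000000
  ((~c & ~b) & (~d & ~a)) = 1000000000000000

((~c & ~b) & (~d & ~a))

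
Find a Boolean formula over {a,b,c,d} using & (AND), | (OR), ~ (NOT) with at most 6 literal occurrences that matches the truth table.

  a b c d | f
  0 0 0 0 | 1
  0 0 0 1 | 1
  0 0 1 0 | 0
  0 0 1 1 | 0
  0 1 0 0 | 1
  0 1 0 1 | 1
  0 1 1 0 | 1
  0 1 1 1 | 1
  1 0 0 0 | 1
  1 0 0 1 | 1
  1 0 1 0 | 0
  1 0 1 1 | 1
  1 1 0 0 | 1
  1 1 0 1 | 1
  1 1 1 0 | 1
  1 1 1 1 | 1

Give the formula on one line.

  (d & a) = 0000000001010101
  ((d & a) | b) = 0000111101011111
  ~c = 1100110011001100
  (((d & a) | b) | ~c) = 1100111111011111

(((d & a) | b) | ~c)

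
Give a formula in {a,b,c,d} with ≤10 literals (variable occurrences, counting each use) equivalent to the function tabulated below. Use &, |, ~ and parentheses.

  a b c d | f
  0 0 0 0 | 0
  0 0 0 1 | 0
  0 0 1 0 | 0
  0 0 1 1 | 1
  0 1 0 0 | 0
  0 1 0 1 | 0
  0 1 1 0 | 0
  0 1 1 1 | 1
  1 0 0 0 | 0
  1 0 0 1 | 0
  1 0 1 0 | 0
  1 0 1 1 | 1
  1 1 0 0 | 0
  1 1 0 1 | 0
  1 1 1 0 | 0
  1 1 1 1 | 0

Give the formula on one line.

  ~d = 1010101010101010
  ~b = 1111000011110000
  (~b & a) = 0000000011110000
  ~a = 1111111100000000
  ((~b & a) | ~a) = 1111111111110000
  (~d | ((~b & a) | ~a)) = 1111111111111010
  (c | ~d) = 1011101110111011
  ((c | ~d) & d) = 0001000100010001
  ((~d | ((~b & a) | ~a)) & ((c | ~d) & d)) = 0001000100010000

((~d | ((~b & a) | ~a)) & ((c | ~d) & d))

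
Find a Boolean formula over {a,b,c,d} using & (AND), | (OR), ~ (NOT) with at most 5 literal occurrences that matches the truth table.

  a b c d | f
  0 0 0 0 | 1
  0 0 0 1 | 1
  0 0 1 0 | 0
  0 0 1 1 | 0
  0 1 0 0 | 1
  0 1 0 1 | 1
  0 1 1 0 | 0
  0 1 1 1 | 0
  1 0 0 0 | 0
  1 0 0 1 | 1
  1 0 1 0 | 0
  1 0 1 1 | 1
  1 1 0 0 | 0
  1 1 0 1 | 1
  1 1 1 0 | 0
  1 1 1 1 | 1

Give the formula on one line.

((d & a) | (~c & (~a | d)))

  (d & a) = 0000000001010101
  ~c = 1100110011001100
  ~a = 1111111100000000
  (~a | d) = 1111111101010101
  (~c & (~a | d)) = 1100110001000100
  ((d & a) | (~c & (~a | d))) = 1100110001010101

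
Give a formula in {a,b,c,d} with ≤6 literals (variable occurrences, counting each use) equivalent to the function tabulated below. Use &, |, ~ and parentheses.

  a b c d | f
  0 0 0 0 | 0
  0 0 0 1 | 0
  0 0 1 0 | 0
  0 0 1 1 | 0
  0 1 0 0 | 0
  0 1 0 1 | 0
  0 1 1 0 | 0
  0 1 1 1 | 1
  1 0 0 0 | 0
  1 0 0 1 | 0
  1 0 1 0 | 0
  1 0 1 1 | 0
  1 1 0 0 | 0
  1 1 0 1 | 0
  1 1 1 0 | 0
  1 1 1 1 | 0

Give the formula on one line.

  (c & b) = 0000001100000011
  ~c = 1100110011001100
  (~c & a) = 0000000011001100
  ((~c & a) | d) = 0101010111011101
  ~a = 1111111100000000
  (((~c & a) | d) & ~a) = 0101010100000000
  ((c & b) & (((~c & a) | d) & ~a)) = 0000000100000000

((c & b) & (((~c & a) | d) & ~a))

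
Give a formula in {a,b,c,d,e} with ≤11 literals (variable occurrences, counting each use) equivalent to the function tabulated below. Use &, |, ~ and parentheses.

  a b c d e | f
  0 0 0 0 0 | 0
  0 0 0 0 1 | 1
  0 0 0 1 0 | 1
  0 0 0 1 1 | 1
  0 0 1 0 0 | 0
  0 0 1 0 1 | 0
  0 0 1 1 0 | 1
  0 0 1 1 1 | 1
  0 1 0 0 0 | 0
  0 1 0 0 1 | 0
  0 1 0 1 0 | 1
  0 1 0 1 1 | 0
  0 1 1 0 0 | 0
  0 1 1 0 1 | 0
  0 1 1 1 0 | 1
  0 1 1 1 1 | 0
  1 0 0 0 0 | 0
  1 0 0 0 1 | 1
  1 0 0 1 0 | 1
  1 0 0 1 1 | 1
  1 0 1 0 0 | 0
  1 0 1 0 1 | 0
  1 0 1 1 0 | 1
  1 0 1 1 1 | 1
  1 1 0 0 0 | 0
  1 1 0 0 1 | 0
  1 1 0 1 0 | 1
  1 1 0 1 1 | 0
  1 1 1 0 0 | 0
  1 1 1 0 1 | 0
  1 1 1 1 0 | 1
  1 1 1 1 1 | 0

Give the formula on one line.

  ~b = 11111111000000001111111100000000
  ~e = 10101010101010101010101010101010
  (~b | ~e) = 11111111101010101111111110101010
  (d & a) = 00000000000000000011001100110011
  (e | (d & a)) = 01010101010101010111011101110111
  ~d = 11001100110011001100110011001100
  ((e | (d & a)) & ~d) = 01000100010001000100010001000100
  ~c = 11110000111100001111000011110000
  (~e | ~c) = 11111010111110101111101011111010
  (((e | (d & a)) & ~d) & (~e | ~c)) = 01000000010000000100000001000000
  (d | (((e | (d & a)) & ~d) & (~e | ~c))) = 01110011011100110111001101110011
  ((~b | ~e) & (d | (((e | (d & a)) & ~d) & (~e | ~c)))) = 01110011001000100111001100100010

((~b | ~e) & (d | (((e | (d & a)) & ~d) & (~e | ~c))))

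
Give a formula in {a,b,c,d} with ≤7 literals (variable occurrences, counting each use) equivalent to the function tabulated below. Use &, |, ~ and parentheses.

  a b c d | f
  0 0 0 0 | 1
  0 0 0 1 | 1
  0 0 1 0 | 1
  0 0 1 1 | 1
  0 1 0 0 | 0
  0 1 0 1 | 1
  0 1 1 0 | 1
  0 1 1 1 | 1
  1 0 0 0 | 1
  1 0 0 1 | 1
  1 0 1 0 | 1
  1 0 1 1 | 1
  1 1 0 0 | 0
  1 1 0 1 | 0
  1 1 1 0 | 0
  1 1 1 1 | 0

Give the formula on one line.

  (d | c) = 0111011101110111
  ~a = 1111111100000000
  ((d | c) & ~a) = 0111011100000000
  ~b = 1111000011110000
  (((d | c) & ~a) | ~b) = 1111011111110000

(((d | c) & ~a) | ~b)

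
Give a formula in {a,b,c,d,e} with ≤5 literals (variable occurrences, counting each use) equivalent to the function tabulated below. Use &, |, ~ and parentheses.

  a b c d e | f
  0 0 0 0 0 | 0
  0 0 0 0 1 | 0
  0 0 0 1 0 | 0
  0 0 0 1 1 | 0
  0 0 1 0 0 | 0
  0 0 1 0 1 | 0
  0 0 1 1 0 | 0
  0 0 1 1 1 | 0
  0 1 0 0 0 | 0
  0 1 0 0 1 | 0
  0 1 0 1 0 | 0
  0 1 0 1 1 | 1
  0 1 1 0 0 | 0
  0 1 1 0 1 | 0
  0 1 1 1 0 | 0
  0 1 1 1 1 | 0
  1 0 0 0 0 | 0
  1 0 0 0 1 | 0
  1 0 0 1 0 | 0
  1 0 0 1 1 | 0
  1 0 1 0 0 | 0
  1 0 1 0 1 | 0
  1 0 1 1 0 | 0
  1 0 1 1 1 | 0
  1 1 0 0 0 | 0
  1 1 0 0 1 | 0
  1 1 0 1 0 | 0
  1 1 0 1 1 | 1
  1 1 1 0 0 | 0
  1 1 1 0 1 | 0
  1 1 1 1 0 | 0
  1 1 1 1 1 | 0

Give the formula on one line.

  ~c = 11110000111100001111000011110000
  ~e = 10101010101010101010101010101010
  (~c | ~e) = 11111010111110101111101011111010
  (b & d) = 00000000001100110000000000110011
  ((~c | ~e) & (b & d)) = 00000000001100100000000000110010
  (((~c | ~e) & (b & d)) & e) = 00000000000100000000000000010000

(((~c | ~e) & (b & d)) & e)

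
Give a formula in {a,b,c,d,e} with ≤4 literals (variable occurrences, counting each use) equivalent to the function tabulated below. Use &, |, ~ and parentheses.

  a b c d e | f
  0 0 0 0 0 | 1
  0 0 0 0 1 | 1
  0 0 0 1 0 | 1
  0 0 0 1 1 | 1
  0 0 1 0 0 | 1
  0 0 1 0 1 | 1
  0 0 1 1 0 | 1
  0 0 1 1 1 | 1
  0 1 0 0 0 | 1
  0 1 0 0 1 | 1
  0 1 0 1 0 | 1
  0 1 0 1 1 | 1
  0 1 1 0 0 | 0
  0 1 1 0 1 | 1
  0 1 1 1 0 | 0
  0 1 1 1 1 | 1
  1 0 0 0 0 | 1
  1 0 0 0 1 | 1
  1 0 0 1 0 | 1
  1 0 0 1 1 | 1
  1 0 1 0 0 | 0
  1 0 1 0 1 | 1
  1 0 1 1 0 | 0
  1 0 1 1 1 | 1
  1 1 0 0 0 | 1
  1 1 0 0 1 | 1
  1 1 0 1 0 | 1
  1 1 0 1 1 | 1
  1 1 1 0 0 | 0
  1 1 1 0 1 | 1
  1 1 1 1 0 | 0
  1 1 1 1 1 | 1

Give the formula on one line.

(~c | (e | (~a & ~b)))

  ~c = 11110000111100001111000011110000
  ~a = 11111111111111110000000000000000
  ~b = 11111111000000001111111100000000
  (~a & ~b) = 11111111000000000000000000000000
  (e | (~a & ~b)) = 11111111010101010101010101010101
  (~c | (e | (~a & ~b))) = 11111111111101011111010111110101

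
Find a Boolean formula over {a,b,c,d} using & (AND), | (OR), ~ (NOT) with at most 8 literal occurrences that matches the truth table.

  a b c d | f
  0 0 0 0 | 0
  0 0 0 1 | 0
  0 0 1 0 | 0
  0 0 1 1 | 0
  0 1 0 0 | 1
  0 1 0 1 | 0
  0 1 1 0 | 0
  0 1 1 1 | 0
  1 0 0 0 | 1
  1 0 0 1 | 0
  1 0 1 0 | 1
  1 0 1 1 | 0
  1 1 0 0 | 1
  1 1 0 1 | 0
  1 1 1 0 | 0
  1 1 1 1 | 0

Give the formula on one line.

  ~c = 1100110011001100
  (a | ~c) = 1100110011111111
  ~b = 1111000011110000
  ~d = 1010101010101010
  (~b & ~d) = 1010000010100000
  (~d & ~c) = 1000100010001000
  ((~b & ~d) | (~d & ~c)) = 1010100010101000
  ((a | ~c) & ((~b & ~d) | (~d & ~c))) = 1000100010101000
  (b | a) = 0000111111111111
  (((a | ~c) & ((~b & ~d) | (~d & ~c))) & (b | a)) = 0000100010101000

(((a | ~c) & ((~b & ~d) | (~d & ~c))) & (b | a))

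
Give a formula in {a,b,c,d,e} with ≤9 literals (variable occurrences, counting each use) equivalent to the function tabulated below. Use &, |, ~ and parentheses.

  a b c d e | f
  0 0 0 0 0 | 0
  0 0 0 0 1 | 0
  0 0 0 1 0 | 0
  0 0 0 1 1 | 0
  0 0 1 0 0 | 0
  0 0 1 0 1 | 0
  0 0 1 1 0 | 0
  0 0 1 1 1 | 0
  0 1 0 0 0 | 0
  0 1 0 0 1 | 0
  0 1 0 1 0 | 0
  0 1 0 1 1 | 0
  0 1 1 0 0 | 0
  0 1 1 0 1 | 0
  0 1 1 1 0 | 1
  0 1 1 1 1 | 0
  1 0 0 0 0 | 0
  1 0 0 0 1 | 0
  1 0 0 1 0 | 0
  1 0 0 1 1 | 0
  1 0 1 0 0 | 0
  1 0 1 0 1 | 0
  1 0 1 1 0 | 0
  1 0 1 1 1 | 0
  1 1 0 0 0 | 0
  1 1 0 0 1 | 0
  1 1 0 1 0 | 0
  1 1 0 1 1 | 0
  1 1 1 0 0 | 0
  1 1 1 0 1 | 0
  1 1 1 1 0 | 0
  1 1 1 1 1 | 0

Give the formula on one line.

(((c & ~e) & ~a) & (d & (~a & b)))

  ~e = 10101010101010101010101010101010
  (c & ~e) = 00001010000010100000101000001010
  ~a = 11111111111111110000000000000000
  ((c & ~e) & ~a) = 00001010000010100000000000000000
  (~a & b) = 00000000111111110000000000000000
  (d & (~a & b)) = 00000000001100110000000000000000
  (((c & ~e) & ~a) & (d & (~a & b))) = 00000000000000100000000000000000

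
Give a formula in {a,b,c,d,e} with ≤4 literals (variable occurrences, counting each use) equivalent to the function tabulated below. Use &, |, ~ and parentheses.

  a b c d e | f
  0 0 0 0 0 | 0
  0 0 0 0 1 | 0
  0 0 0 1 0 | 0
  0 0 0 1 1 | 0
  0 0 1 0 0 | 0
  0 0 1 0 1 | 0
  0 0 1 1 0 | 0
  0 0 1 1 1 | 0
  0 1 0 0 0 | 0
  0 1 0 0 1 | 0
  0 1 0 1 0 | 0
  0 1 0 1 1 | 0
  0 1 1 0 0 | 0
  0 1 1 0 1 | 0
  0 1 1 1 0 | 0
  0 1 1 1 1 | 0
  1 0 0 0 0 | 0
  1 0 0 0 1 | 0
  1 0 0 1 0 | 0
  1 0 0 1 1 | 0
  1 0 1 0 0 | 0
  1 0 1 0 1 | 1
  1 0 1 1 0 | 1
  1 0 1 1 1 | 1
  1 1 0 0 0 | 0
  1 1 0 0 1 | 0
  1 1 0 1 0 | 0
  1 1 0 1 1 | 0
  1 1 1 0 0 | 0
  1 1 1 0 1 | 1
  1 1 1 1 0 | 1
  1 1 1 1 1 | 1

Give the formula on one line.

((c & a) & (d | e))

  (c & a) = 00000000000000000000111100001111
  (d | e) = 01110111011101110111011101110111
  ((c & a) & (d | e)) = 00000000000000000000011100000111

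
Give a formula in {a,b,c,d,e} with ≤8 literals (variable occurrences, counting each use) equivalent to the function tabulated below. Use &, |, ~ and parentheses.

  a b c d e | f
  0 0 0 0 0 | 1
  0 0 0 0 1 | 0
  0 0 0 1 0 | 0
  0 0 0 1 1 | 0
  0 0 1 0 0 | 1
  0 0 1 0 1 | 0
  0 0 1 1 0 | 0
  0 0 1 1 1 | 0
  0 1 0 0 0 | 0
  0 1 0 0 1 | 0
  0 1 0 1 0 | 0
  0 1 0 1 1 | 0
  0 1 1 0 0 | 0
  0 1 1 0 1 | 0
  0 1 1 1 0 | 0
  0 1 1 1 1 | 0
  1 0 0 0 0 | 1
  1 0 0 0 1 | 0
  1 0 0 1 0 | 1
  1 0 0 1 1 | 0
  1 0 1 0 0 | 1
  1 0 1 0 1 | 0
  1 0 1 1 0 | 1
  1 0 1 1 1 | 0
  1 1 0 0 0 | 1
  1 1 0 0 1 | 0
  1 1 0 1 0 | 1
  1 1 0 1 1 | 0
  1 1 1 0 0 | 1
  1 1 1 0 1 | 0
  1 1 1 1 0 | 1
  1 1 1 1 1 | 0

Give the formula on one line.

  ~a = 11111111111111110000000000000000
  (b & ~a) = 00000000111111110000000000000000
  ~d = 11001100110011001100110011001100
  ((b & ~a) | ~d) = 11001100111111111100110011001100
  ~b = 11111111000000001111111100000000
  (((b & ~a) | ~d) & ~b) = 11001100000000001100110000000000
  ((((b & ~a) | ~d) & ~b) & ~a) = 11001100000000000000000000000000
  (((((b & ~a) | ~d) & ~b) & ~a) | a) = 11001100000000001111111111111111
  ~e = 10101010101010101010101010101010
  ((((((b & ~a) | ~d) & ~b) & ~a) | a) & ~e) = 10001000000000001010101010101010

((((((b & ~a) | ~d) & ~b) & ~a) | a) & ~e)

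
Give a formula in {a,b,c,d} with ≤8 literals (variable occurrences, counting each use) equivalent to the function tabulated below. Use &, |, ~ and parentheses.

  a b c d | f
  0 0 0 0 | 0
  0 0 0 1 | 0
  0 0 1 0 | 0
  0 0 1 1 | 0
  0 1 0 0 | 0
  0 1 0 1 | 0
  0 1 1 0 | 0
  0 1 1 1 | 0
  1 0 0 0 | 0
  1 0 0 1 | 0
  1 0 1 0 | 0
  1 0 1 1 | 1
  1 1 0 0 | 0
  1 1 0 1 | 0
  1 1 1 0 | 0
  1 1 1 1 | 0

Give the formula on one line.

(((d & (b | c)) & ~b) & ((b & d) | (a & ~b)))

  (b | c) = 0011111100111111
  (d & (b | c)) = 0001010100010101
  ~b = 1111000011110000
  ((d & (b | c)) & ~b) = 0001000000010000
  (b & d) = 0000010100000101
  (a & ~b) = 0000000011110000
  ((b & d) | (a & ~b)) = 0000010111110101
  (((d & (b | c)) & ~b) & ((b & d) | (a & ~b))) = 0000000000010000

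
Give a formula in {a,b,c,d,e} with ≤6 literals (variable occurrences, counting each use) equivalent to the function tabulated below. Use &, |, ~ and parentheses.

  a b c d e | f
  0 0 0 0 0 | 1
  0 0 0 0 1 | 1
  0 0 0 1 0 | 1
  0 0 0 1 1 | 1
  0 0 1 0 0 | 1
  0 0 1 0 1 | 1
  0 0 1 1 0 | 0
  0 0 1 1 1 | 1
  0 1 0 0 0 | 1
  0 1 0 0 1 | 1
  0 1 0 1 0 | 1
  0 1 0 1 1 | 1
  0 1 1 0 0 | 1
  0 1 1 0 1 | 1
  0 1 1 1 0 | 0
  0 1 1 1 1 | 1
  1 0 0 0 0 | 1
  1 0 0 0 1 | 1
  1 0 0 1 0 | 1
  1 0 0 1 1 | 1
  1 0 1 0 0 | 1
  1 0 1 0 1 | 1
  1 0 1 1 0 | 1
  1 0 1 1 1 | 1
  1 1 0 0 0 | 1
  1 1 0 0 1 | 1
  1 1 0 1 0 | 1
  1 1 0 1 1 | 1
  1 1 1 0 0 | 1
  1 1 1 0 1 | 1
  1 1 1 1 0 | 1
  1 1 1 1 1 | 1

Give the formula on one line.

  ~d = 11001100110011001100110011001100
  ~c = 11110000111100001111000011110000
  (~d | ~c) = 11111100111111001111110011111100
  (a | (~d | ~c)) = 11111100111111001111111111111111
  (e & d) = 00010001000100010001000100010001
  ((a | (~d | ~c)) | (e & d)) = 11111101111111011111111111111111

((a | (~d | ~c)) | (e & d))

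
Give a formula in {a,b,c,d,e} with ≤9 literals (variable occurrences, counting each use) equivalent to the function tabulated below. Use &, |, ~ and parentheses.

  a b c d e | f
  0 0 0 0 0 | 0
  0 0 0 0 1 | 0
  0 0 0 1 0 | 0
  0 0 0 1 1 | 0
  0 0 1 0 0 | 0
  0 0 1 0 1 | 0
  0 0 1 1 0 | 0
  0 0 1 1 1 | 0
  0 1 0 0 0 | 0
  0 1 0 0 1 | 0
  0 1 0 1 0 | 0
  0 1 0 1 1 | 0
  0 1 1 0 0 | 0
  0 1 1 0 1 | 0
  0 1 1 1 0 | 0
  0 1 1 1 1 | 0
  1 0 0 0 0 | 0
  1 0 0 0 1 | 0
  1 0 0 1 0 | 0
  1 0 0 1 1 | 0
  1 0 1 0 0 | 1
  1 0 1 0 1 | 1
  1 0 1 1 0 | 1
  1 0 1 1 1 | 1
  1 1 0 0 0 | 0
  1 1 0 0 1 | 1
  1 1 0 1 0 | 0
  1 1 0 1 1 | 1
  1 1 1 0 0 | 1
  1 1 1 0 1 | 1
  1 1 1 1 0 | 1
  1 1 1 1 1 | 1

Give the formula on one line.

((a & (c | (a & (b & ~c)))) & (c | e))

  ~c = 11110000111100001111000011110000
  (b & ~c) = 00000000111100000000000011110000
  (a & (b & ~c)) = 00000000000000000000000011110000
  (c | (a & (b & ~c))) = 00001111000011110000111111111111
  (a & (c | (a & (b & ~c)))) = 00000000000000000000111111111111
  (c | e) = 01011111010111110101111101011111
  ((a & (c | (a & (b & ~c)))) & (c | e)) = 00000000000000000000111101011111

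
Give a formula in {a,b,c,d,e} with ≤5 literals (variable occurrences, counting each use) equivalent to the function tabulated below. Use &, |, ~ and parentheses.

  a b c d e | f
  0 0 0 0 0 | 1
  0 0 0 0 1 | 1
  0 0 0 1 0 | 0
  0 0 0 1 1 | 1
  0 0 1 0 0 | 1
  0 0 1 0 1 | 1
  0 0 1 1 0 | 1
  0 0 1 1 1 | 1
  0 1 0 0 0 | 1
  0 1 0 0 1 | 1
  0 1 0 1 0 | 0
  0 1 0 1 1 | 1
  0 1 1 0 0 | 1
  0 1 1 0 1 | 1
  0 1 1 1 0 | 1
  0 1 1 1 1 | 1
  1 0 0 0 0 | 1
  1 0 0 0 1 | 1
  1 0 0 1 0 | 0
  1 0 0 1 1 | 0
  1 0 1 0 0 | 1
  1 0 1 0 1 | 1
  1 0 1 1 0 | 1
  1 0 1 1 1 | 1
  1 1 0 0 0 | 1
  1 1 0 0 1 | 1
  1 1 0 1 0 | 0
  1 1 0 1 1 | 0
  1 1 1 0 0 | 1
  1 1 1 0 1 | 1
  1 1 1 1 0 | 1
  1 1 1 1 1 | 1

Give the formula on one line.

  ~a = 11111111111111110000000000000000
  (~a & e) = 01010101010101010000000000000000
  ~d = 11001100110011001100110011001100
  (~d | c) = 11001111110011111100111111001111
  ((~a & e) | (~d | c)) = 11011111110111111100111111001111

((~a & e) | (~d | c))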